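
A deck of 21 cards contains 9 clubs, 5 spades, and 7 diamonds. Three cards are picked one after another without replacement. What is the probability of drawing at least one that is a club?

P(no clubs) = 12/21 × 11/20 × 10/19 = 1320/7980 = 22/133.
P(at least one) = 1 − 22/133 = 111/133.

111/133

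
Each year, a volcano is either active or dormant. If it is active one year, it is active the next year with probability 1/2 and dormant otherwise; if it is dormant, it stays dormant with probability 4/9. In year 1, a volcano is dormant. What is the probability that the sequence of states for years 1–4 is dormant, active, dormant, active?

Year 1 is given. For each transition, use the conditional probability from the current state:
P(active | dormant) = 5/9; P(dormant | active) = 1/2; P(active | dormant) = 5/9.
P = 5/9 × 1/2 × 5/9 = 25/162.

25/162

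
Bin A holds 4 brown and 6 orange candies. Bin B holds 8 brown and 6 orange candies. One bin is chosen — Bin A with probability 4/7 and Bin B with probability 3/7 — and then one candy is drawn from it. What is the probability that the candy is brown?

From Bin A: P(brown) = 4/10.
From Bin B: P(brown) = 8/14.
Total probability = (4/7)(4/10) + (3/7)(8/14) = 116/245.

116/245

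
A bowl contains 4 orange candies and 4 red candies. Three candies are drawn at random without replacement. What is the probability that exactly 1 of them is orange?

One ordering (orange drawn first) has probability 4/8 × 4/7 × 3/6 = 48/336 = 1/7.
There are C(3,1) = 3 such orderings, each equally likely, so P = 3 × 1/7 = 3/7.

3/7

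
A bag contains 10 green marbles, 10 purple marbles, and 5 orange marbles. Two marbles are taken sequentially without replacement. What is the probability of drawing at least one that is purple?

P(no purple) = 15/25 × 14/24 = 210/600 = 7/20.
P(at least one) = 1 − 7/20 = 13/20.

13/20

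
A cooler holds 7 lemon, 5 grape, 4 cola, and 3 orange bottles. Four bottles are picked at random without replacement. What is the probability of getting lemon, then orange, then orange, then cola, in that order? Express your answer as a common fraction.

7/3876

Each draw changes the counts, so multiply the conditional probabilities along the sequence:
P = 7/19 × 3/18 × 2/17 × 4/16 = 168/93024 = 7/3876.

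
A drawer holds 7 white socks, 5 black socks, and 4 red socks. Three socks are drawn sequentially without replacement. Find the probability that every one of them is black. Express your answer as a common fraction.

P(every draw is black) = 5/16 × 4/15 × 3/14 = 60/3360 = 1/56.

1/56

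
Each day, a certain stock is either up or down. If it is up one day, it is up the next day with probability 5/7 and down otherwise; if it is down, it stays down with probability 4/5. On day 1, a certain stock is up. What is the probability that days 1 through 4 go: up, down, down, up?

Day 1 is given. For each transition, use the conditional probability from the current state:
P(down | up) = 2/7; P(down | down) = 4/5; P(up | down) = 1/5.
P = 2/7 × 4/5 × 1/5 = 8/175.

8/175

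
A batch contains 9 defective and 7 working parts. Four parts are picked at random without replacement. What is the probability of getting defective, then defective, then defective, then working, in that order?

21/260

Each draw changes the counts, so multiply the conditional probabilities along the sequence:
P = 9/16 × 8/15 × 7/14 × 7/13 = 3528/43680 = 21/260.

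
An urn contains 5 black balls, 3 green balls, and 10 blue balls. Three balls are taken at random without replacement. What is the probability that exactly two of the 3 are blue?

15/34

One ordering (blue drawn first) has probability 10/18 × 9/17 × 8/16 = 720/4896 = 5/34.
There are C(3,2) = 3 such orderings, each equally likely, so P = 3 × 5/34 = 15/34.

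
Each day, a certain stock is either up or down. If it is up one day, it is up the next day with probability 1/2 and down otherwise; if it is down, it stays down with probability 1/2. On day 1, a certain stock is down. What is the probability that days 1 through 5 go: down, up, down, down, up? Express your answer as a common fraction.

Day 1 is given. For each transition, use the conditional probability from the current state:
P(up | down) = 1/2; P(down | up) = 1/2; P(down | down) = 1/2; P(up | down) = 1/2.
P = 1/2 × 1/2 × 1/2 × 1/2 = 1/16.

1/16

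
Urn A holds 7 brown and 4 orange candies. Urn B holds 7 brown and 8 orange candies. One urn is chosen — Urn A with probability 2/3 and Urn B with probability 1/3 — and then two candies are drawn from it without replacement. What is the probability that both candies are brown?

53/165

From Urn A: P(both brown) = (7/11)(6/10) = 21/55.
From Urn B: P(both brown) = (7/15)(6/14) = 1/5.
Total probability = (2/3)(21/55) + (1/3)(1/5) = 53/165.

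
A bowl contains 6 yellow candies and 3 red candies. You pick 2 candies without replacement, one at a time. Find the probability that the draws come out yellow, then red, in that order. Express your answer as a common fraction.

Each draw changes the counts, so multiply the conditional probabilities along the sequence:
P = 6/9 × 3/8 = 18/72 = 1/4.

1/4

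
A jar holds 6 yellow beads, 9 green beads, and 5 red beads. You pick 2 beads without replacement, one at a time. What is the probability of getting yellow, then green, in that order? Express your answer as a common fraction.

Multiply the probability of each draw given the previous ones:
P = 6/20 × 9/19 = 54/380 = 27/190.

27/190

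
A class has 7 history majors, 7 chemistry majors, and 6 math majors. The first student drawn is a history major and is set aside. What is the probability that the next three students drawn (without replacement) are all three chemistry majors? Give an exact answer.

35/969

After the first draw, 7 of the remaining 19 students are chemistry majors.
P = 7/19 × 6/18 × 5/17 = 210/5814 = 35/969.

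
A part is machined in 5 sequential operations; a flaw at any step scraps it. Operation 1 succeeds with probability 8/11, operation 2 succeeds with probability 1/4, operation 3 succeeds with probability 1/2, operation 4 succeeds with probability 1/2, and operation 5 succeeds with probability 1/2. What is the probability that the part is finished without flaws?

1/44

Each stage is reached only if all earlier stages succeed, so
P = 8/11 × 1/4 × 1/2 × 1/2 × 1/2 = 8/352 = 1/44.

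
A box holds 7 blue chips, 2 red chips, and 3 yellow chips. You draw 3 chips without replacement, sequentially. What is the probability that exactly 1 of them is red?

9/22

One ordering (red drawn first) has probability 2/12 × 10/11 × 9/10 = 180/1320 = 3/22.
There are C(3,1) = 3 such orderings, each equally likely, so P = 3 × 3/22 = 9/22.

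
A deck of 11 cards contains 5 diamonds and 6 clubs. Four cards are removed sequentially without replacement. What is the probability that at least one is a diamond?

21/22

P(no diamonds) = 6/11 × 5/10 × 4/9 × 3/8 = 360/7920 = 1/22.
P(at least one) = 1 − 1/22 = 21/22.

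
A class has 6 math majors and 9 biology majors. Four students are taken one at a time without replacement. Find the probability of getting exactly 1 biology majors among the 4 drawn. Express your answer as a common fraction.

12/91

One ordering (a biology major drawn first) has probability 9/15 × 6/14 × 5/13 × 4/12 = 1080/32760 = 3/91.
There are C(4,1) = 4 such orderings, each equally likely, so P = 4 × 3/91 = 12/91.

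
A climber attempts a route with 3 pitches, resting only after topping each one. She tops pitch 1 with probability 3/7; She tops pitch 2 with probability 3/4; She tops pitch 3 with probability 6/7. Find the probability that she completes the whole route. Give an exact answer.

Multiplying along the chain,
P = 3/7 × 3/4 × 6/7 = 54/196 = 27/98.

27/98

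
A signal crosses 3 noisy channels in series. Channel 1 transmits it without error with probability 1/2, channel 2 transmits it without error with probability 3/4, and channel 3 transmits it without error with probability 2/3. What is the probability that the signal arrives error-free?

The events are sequential, so multiply the conditional probabilities:
P = 1/2 × 3/4 × 2/3 = 6/24 = 1/4.

1/4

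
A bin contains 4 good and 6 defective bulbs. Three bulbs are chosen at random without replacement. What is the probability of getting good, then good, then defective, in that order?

1/10

Chain rule:
P = 4/10 × 3/9 × 6/8 = 72/720 = 1/10.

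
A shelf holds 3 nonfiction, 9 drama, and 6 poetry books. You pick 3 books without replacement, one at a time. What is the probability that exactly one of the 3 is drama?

27/68

One ordering (drama drawn first) has probability 9/18 × 9/17 × 8/16 = 648/4896 = 9/68.
There are C(3,1) = 3 such orderings, each equally likely, so P = 3 × 9/68 = 27/68.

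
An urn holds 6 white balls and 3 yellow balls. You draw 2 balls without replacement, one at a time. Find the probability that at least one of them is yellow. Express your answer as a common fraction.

7/12

P(no yellow) = 6/9 × 5/8 = 30/72 = 5/12.
P(at least one) = 1 − 5/12 = 7/12.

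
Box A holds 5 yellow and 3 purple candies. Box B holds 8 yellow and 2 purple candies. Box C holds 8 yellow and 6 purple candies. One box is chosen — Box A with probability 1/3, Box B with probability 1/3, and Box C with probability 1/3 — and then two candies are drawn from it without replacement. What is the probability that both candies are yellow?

10541/24570

From Box A: P(both yellow) = (5/8)(4/7) = 5/14.
From Box B: P(both yellow) = (8/10)(7/9) = 28/45.
From Box C: P(both yellow) = (8/14)(7/13) = 4/13.
Total probability = (1/3)(5/14) + (1/3)(28/45) + (1/3)(4/13) = 10541/24570.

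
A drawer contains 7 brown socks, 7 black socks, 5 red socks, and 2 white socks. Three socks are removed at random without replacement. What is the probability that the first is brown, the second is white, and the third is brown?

1/95

Multiply the probability of each draw given the previous ones:
P = 7/21 × 2/20 × 6/19 = 84/7980 = 1/95.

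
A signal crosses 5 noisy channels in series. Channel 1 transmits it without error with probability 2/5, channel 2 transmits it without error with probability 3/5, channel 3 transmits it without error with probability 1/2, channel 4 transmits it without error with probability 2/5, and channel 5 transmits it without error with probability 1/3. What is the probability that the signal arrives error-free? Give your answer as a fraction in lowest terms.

2/125

Each stage is reached only if all earlier stages succeed, so
P = 2/5 × 3/5 × 1/2 × 2/5 × 1/3 = 12/750 = 2/125.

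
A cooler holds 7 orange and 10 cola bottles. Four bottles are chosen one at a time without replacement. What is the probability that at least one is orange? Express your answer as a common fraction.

31/34

P(no orange) = 10/17 × 9/16 × 8/15 × 7/14 = 5040/57120 = 3/34.
P(at least one) = 1 − 3/34 = 31/34.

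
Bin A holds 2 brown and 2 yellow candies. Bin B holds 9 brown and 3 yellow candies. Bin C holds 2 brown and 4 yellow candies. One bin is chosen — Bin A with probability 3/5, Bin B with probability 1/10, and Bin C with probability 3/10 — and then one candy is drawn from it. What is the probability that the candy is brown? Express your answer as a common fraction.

19/40

From Bin A: P(brown) = 2/4.
From Bin B: P(brown) = 9/12.
From Bin C: P(brown) = 2/6.
Total probability = (3/5)(2/4) + (1/10)(9/12) + (3/10)(2/6) = 19/40.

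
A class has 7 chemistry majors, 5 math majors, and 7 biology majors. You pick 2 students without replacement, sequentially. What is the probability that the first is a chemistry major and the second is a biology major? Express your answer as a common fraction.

Chain rule:
P = 7/19 × 7/18 = 49/342.

49/342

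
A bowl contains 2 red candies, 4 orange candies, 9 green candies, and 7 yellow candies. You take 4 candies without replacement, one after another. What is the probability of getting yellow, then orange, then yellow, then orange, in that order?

Multiply the probability of each draw given the previous ones:
P = 7/22 × 4/21 × 6/20 × 3/19 = 504/175560 = 3/1045.

3/1045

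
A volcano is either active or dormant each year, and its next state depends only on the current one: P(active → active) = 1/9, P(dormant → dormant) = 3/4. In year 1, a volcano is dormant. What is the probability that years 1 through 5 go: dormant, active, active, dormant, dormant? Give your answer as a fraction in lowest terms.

Year 1 is given. For each transition, use the conditional probability from the current state:
P(active | dormant) = 1/4; P(active | active) = 1/9; P(dormant | active) = 8/9; P(dormant | dormant) = 3/4.
P = 1/4 × 1/9 × 8/9 × 3/4 = 24/1296 = 1/54.

1/54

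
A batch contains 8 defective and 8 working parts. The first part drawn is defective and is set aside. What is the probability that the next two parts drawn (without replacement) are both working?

4/15

With the first part removed, 8 working remain out of 15.
P = 8/15 × 7/14 = 56/210 = 4/15.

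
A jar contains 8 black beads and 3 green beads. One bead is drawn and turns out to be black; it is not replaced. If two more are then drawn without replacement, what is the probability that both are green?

1/15

After the first draw, 3 of the remaining 10 beads are green.
P = 3/10 × 2/9 = 6/90 = 1/15.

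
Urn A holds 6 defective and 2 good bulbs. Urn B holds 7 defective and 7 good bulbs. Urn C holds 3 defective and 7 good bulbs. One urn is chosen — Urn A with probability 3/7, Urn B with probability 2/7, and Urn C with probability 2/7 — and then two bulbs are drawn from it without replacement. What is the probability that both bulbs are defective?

From Urn A: P(both defective) = (6/8)(5/7) = 15/28.
From Urn B: P(both defective) = (7/14)(6/13) = 3/13.
From Urn C: P(both defective) = (3/10)(2/9) = 1/15.
Total probability = (3/7)(15/28) + (2/7)(3/13) + (2/7)(1/15) = 12023/38220.

12023/38220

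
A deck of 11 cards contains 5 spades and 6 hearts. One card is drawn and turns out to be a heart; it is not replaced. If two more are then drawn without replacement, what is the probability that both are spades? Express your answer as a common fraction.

2/9

With the first card removed, 5 spades remain out of 10.
P = 5/10 × 4/9 = 20/90 = 2/9.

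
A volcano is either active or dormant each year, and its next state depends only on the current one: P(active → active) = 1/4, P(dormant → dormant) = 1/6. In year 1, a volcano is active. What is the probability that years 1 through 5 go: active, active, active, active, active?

Year 1 is given. For each transition, use the conditional probability from the current state:
P(active | active) = 1/4; P(active | active) = 1/4; P(active | active) = 1/4; P(active | active) = 1/4.
P = 1/4 × 1/4 × 1/4 × 1/4 = 1/256.

1/256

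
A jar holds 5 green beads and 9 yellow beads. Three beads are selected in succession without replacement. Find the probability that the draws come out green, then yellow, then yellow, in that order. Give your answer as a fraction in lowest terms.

Chain rule:
P = 5/14 × 9/13 × 8/12 = 360/2184 = 15/91.

15/91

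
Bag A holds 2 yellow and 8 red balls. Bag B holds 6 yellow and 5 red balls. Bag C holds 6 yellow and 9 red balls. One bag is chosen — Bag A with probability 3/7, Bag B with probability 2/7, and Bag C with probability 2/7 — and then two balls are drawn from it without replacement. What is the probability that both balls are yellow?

1037/8085

From Bag A: P(both yellow) = (2/10)(1/9) = 1/45.
From Bag B: P(both yellow) = (6/11)(5/10) = 3/11.
From Bag C: P(both yellow) = (6/15)(5/14) = 1/7.
Total probability = (3/7)(1/45) + (2/7)(3/11) + (2/7)(1/7) = 1037/8085.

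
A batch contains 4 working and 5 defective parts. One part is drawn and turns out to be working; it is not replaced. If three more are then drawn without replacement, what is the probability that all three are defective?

5/28

After the first draw, 5 of the remaining 8 parts are defective.
P = 5/8 × 4/7 × 3/6 = 60/336 = 5/28.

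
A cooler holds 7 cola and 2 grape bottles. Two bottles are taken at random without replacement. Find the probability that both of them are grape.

1/36

P(all grape) = 2/9 × 1/8 = 2/72 = 1/36.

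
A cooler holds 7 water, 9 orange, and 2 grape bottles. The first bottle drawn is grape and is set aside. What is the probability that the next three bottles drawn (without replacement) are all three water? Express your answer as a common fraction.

7/136

With the first bottle removed, 7 water remain out of 17.
P = 7/17 × 6/16 × 5/15 = 210/4080 = 7/136.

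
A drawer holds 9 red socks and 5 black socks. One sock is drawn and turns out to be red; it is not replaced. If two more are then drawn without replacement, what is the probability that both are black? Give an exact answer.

With the first sock removed, 5 black remain out of 13.
P = 5/13 × 4/12 = 20/156 = 5/39.

5/39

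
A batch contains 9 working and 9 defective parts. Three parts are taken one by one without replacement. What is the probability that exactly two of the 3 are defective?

One ordering (defective drawn first) has probability 9/18 × 8/17 × 9/16 = 648/4896 = 9/68.
There are C(3,2) = 3 such orderings, each equally likely, so P = 3 × 9/68 = 27/68.

27/68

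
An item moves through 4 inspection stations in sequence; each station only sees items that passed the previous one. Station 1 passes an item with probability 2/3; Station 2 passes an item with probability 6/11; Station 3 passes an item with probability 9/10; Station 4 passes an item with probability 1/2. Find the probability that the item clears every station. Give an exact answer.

9/55

Each stage is reached only if all earlier stages succeed, so
P = 2/3 × 6/11 × 9/10 × 1/2 = 108/660 = 9/55.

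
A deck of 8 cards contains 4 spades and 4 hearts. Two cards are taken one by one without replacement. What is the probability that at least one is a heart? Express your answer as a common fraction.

11/14

P(no hearts) = 4/8 × 3/7 = 12/56 = 3/14.
P(at least one) = 1 − 3/14 = 11/14.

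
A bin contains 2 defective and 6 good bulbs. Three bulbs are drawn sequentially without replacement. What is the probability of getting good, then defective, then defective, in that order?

1/28

Multiply the probability of each draw given the previous ones:
P = 6/8 × 2/7 × 1/6 = 12/336 = 1/28.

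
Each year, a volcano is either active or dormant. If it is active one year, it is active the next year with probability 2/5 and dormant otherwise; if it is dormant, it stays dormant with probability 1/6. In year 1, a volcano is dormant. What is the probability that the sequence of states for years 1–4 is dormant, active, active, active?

Year 1 is given. For each transition, use the conditional probability from the current state:
P(active | dormant) = 5/6; P(active | active) = 2/5; P(active | active) = 2/5.
P = 5/6 × 2/5 × 2/5 = 20/150 = 2/15.

2/15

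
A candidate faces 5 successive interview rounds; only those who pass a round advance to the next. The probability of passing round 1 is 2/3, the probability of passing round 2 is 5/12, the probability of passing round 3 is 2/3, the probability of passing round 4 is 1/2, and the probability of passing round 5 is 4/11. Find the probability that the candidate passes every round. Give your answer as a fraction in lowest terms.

Multiplying along the chain,
P = 2/3 × 5/12 × 2/3 × 1/2 × 4/11 = 80/2376 = 10/297.

10/297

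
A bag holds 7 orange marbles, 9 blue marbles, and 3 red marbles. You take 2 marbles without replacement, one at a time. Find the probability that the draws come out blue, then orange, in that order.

Multiply the probability of each draw given the previous ones:
P = 9/19 × 7/18 = 63/342 = 7/38.

7/38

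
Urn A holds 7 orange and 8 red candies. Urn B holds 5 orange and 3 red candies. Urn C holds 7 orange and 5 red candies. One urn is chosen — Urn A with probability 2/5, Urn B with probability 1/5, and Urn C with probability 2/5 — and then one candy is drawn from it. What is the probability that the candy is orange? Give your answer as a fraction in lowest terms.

109/200

From Urn A: P(orange) = 7/15.
From Urn B: P(orange) = 5/8.
From Urn C: P(orange) = 7/12.
Total probability = (2/5)(7/15) + (1/5)(5/8) + (2/5)(7/12) = 109/200.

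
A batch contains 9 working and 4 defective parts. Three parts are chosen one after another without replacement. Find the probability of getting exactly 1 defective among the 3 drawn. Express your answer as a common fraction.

72/143

One ordering (defective drawn first) has probability 4/13 × 9/12 × 8/11 = 288/1716 = 24/143.
There are C(3,1) = 3 such orderings, each equally likely, so P = 3 × 24/143 = 72/143.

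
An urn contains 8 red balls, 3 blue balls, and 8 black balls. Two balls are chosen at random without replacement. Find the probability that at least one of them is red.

116/171

P(no red) = 11/19 × 10/18 = 110/342 = 55/171.
P(at least one) = 1 − 55/171 = 116/171.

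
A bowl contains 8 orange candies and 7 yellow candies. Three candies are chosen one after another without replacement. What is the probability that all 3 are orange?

8/65

P(all orange) = 8/15 × 7/14 × 6/13 = 336/2730 = 8/65.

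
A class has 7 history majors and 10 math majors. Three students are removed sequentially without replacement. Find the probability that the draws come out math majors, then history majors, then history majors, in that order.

Multiply the probability of each draw given the previous ones:
P = 10/17 × 7/16 × 6/15 = 420/4080 = 7/68.

7/68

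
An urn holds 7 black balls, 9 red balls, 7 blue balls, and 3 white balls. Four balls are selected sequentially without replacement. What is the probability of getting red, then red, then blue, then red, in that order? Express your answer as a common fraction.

Multiply the probability of each draw given the previous ones:
P = 9/26 × 8/25 × 7/24 × 7/23 = 3528/358800 = 147/14950.

147/14950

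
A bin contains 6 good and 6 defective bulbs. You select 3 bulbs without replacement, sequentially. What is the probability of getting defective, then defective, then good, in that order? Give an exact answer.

Each draw changes the counts, so multiply the conditional probabilities along the sequence:
P = 6/12 × 5/11 × 6/10 = 180/1320 = 3/22.

3/22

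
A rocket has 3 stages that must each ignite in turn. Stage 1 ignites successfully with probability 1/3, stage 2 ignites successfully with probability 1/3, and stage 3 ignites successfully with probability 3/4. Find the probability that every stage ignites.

The events are sequential, so multiply the conditional probabilities:
P = 1/3 × 1/3 × 3/4 = 3/36 = 1/12.

1/12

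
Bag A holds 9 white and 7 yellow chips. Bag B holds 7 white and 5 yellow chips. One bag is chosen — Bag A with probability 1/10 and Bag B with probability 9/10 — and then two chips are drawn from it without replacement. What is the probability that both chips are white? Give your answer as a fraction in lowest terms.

From Bag A: P(both white) = (9/16)(8/15) = 3/10.
From Bag B: P(both white) = (7/12)(6/11) = 7/22.
Total probability = (1/10)(3/10) + (9/10)(7/22) = 87/275.

87/275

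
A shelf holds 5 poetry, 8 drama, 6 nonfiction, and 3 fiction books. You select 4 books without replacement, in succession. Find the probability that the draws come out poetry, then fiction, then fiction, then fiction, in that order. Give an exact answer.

1/5852

Chain rule:
P = 5/22 × 3/21 × 2/20 × 1/19 = 30/175560 = 1/5852.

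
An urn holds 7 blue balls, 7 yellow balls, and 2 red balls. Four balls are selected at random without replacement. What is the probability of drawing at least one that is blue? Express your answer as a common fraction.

121/130

P(no blue) = 9/16 × 8/15 × 7/14 × 6/13 = 3024/43680 = 9/130.
P(at least one) = 1 − 9/130 = 121/130.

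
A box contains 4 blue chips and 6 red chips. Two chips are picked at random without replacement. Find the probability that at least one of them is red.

13/15

P(no red) = 4/10 × 3/9 = 12/90 = 2/15.
P(at least one) = 1 − 2/15 = 13/15.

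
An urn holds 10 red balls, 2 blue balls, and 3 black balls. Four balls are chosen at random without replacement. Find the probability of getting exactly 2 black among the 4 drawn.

One ordering (black drawn first) has probability 3/15 × 2/14 × 12/13 × 11/12 = 792/32760 = 11/455.
There are C(4,2) = 6 such orderings, each equally likely, so P = 6 × 11/455 = 66/455.

66/455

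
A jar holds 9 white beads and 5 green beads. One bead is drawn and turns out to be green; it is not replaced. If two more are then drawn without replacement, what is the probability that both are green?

With the first bead removed, 4 green remain out of 13.
P = 4/13 × 3/12 = 12/156 = 1/13.

1/13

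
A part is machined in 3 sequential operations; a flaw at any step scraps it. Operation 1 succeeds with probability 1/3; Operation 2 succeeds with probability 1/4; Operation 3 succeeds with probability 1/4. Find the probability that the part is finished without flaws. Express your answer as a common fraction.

The events are sequential, so multiply the conditional probabilities:
P = 1/3 × 1/4 × 1/4 = 1/48.

1/48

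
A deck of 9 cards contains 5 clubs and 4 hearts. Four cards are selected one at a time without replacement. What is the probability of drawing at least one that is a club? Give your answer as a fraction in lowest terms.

P(no clubs) = 4/9 × 3/8 × 2/7 × 1/6 = 24/3024 = 1/126.
P(at least one) = 1 − 1/126 = 125/126.

125/126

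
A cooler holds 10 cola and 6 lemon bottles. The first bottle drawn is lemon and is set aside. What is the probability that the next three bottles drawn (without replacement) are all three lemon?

After the first draw, 5 of the remaining 15 bottles are lemon.
P = 5/15 × 4/14 × 3/13 = 60/2730 = 2/91.

2/91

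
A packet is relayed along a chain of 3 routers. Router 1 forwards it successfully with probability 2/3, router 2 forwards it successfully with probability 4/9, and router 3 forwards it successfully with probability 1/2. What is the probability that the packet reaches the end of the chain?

The events are sequential, so multiply the conditional probabilities:
P = 2/3 × 4/9 × 1/2 = 8/54 = 4/27.

4/27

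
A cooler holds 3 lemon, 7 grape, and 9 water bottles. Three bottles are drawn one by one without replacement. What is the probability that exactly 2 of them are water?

One ordering (water drawn first) has probability 9/19 × 8/18 × 10/17 = 720/5814 = 40/323.
There are C(3,2) = 3 such orderings, each equally likely, so P = 3 × 40/323 = 120/323.

120/323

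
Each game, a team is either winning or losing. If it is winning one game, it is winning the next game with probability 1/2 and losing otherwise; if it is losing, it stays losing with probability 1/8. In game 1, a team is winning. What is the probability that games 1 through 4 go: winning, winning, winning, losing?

1/8

Game 1 is given. For each transition, use the conditional probability from the current state:
P(winning | winning) = 1/2; P(winning | winning) = 1/2; P(losing | winning) = 1/2.
P = 1/2 × 1/2 × 1/2 = 1/8.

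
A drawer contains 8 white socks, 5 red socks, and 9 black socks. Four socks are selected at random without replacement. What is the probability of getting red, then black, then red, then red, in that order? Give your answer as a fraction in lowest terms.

9/2926

Chain rule:
P = 5/22 × 9/21 × 4/20 × 3/19 = 540/175560 = 9/2926.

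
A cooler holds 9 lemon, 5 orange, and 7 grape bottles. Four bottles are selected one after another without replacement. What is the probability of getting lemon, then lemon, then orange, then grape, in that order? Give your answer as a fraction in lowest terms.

1/57

Chain rule:
P = 9/21 × 8/20 × 5/19 × 7/18 = 2520/143640 = 1/57.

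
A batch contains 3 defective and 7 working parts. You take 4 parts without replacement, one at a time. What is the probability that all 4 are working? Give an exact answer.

1/6

P = 7/10 × 6/9 × 5/8 × 4/7 = 840/5040 = 1/6.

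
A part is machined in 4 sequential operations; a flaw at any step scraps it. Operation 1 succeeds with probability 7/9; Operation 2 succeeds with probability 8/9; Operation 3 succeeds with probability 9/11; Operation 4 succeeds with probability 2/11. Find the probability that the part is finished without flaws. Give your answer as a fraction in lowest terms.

112/1089

Multiplying along the chain,
P = 7/9 × 8/9 × 9/11 × 2/11 = 1008/9801 = 112/1089.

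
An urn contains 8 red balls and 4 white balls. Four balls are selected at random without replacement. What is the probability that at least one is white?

85/99

P(no white) = 8/12 × 7/11 × 6/10 × 5/9 = 1680/11880 = 14/99.
P(at least one) = 1 − 14/99 = 85/99.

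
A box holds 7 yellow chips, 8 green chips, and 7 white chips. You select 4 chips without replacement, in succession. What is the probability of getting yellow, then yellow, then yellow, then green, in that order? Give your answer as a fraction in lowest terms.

Each draw changes the counts, so multiply the conditional probabilities along the sequence:
P = 7/22 × 6/21 × 5/20 × 8/19 = 1680/175560 = 2/209.

2/209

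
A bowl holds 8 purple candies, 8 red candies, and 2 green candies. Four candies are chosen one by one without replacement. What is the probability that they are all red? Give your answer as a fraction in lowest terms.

7/306

P(every draw is red) = 8/18 × 7/17 × 6/16 × 5/15 = 1680/73440 = 7/306.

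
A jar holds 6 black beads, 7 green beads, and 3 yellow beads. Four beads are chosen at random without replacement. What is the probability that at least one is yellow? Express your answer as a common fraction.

17/28

P(no yellow) = 13/16 × 12/15 × 11/14 × 10/13 = 17160/43680 = 11/28.
P(at least one) = 1 − 11/28 = 17/28.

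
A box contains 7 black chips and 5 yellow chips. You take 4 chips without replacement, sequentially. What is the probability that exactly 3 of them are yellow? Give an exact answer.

One ordering (yellow drawn first) has probability 5/12 × 4/11 × 3/10 × 7/9 = 420/11880 = 7/198.
There are C(4,3) = 4 such orderings, each equally likely, so P = 4 × 7/198 = 14/99.

14/99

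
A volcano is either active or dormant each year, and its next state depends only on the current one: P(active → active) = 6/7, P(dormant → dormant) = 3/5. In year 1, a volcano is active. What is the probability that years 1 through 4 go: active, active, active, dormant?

Year 1 is given. For each transition, use the conditional probability from the current state:
P(active | active) = 6/7; P(active | active) = 6/7; P(dormant | active) = 1/7.
P = 6/7 × 6/7 × 1/7 = 36/343.

36/343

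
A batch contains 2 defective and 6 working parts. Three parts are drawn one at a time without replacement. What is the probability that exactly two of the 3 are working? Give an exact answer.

15/28

One ordering (working drawn first) has probability 6/8 × 5/7 × 2/6 = 60/336 = 5/28.
There are C(3,2) = 3 such orderings, each equally likely, so P = 3 × 5/28 = 15/28.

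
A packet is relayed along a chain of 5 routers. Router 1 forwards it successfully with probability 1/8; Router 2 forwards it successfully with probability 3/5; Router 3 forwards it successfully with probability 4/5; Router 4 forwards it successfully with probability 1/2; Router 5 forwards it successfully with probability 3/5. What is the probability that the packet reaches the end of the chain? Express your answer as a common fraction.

9/500

Multiplying along the chain,
P = 1/8 × 3/5 × 4/5 × 1/2 × 3/5 = 36/2000 = 9/500.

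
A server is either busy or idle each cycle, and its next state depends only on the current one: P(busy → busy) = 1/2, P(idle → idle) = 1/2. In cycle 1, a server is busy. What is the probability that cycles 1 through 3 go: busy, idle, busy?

Cycle 1 is given. For each transition, use the conditional probability from the current state:
P(idle | busy) = 1/2; P(busy | idle) = 1/2.
P = 1/2 × 1/2 = 1/4.

1/4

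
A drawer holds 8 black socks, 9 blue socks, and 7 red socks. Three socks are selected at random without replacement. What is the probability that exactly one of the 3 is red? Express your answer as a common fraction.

119/253

One ordering (red drawn first) has probability 7/24 × 17/23 × 16/22 = 1904/12144 = 119/759.
There are C(3,1) = 3 such orderings, each equally likely, so P = 3 × 119/759 = 119/253.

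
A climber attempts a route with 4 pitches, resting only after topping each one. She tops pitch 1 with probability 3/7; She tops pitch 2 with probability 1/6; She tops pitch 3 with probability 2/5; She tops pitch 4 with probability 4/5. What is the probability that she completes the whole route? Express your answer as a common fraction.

4/175

Multiplying along the chain,
P = 3/7 × 1/6 × 2/5 × 4/5 = 24/1050 = 4/175.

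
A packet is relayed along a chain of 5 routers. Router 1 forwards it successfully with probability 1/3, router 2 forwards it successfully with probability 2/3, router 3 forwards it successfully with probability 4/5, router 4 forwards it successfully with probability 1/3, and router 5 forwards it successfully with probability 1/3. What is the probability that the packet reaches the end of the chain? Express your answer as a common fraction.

Each stage is reached only if all earlier stages succeed, so
P = 1/3 × 2/3 × 4/5 × 1/3 × 1/3 = 8/405.

8/405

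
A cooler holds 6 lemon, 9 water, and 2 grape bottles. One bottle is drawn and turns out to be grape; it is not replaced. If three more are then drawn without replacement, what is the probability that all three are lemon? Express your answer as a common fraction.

1/28

After the first draw, 6 of the remaining 16 bottles are lemon.
P = 6/16 × 5/15 × 4/14 = 120/3360 = 1/28.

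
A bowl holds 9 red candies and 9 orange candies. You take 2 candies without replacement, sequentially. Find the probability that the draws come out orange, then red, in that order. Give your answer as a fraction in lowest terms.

9/34

Multiply the probability of each draw given the previous ones:
P = 9/18 × 9/17 = 81/306 = 9/34.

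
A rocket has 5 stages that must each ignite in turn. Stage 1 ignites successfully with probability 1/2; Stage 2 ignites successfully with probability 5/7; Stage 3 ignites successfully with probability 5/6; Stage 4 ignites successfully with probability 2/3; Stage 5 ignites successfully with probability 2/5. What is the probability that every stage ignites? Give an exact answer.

5/63

Multiplying along the chain,
P = 1/2 × 5/7 × 5/6 × 2/3 × 2/5 = 100/1260 = 5/63.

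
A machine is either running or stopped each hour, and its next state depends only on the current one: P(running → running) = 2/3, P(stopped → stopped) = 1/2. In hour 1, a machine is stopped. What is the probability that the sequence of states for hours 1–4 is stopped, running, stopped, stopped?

Hour 1 is given. For each transition, use the conditional probability from the current state:
P(running | stopped) = 1/2; P(stopped | running) = 1/3; P(stopped | stopped) = 1/2.
P = 1/2 × 1/3 × 1/2 = 1/12.

1/12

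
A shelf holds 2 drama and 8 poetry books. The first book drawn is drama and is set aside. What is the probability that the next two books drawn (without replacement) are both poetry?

7/9

With the first book removed, 8 poetry remain out of 9.
P = 8/9 × 7/8 = 56/72 = 7/9.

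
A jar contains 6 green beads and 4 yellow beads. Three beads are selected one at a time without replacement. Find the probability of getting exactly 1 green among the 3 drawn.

3/10

One ordering (green drawn first) has probability 6/10 × 4/9 × 3/8 = 72/720 = 1/10.
There are C(3,1) = 3 such orderings, each equally likely, so P = 3 × 1/10 = 3/10.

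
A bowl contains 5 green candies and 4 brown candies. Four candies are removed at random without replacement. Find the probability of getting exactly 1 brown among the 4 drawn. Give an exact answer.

One ordering (brown drawn first) has probability 4/9 × 5/8 × 4/7 × 3/6 = 240/3024 = 5/63.
There are C(4,1) = 4 such orderings, each equally likely, so P = 4 × 5/63 = 20/63.

20/63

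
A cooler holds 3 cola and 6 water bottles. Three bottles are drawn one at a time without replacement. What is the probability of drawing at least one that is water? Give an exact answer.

P(no water) = 3/9 × 2/8 × 1/7 = 6/504 = 1/84.
P(at least one) = 1 − 1/84 = 83/84.

83/84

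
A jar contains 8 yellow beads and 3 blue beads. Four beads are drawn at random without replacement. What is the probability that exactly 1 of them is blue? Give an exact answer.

One ordering (blue drawn first) has probability 3/11 × 8/10 × 7/9 × 6/8 = 1008/7920 = 7/55.
There are C(4,1) = 4 such orderings, each equally likely, so P = 4 × 7/55 = 28/55.

28/55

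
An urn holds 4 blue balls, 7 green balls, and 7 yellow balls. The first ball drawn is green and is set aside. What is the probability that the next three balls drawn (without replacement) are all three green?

1/34

With the first ball removed, 6 green remain out of 17.
P = 6/17 × 5/16 × 4/15 = 120/4080 = 1/34.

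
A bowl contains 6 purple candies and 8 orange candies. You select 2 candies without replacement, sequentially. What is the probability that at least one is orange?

P(no orange) = 6/14 × 5/13 = 30/182 = 15/91.
P(at least one) = 1 − 15/91 = 76/91.

76/91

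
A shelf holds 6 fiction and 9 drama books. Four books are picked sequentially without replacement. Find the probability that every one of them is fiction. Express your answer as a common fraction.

1/91

P = 6/15 × 5/14 × 4/13 × 3/12 = 360/32760 = 1/91.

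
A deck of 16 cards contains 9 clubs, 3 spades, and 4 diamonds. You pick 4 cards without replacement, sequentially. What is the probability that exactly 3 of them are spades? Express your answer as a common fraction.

1/140

One ordering (spades drawn first) has probability 3/16 × 2/15 × 1/14 × 13/13 = 78/43680 = 1/560.
There are C(4,3) = 4 such orderings, each equally likely, so P = 4 × 1/560 = 1/140.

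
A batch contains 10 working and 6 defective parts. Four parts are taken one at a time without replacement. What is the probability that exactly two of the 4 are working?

One ordering (working drawn first) has probability 10/16 × 9/15 × 6/14 × 5/13 = 2700/43680 = 45/728.
There are C(4,2) = 6 such orderings, each equally likely, so P = 6 × 45/728 = 135/364.

135/364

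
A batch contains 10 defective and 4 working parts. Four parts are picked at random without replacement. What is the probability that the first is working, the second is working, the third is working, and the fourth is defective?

Chain rule:
P = 4/14 × 3/13 × 2/12 × 10/11 = 240/24024 = 10/1001.

10/1001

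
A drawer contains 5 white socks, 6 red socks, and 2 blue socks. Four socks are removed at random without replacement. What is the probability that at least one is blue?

P(no blue) = 11/13 × 10/12 × 9/11 × 8/10 = 7920/17160 = 6/13.
P(at least one) = 1 − 6/13 = 7/13.

7/13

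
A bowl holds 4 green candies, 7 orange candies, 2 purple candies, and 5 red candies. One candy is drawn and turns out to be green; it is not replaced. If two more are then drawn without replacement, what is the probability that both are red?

With the first candy removed, 5 red remain out of 17.
P = 5/17 × 4/16 = 20/272 = 5/68.

5/68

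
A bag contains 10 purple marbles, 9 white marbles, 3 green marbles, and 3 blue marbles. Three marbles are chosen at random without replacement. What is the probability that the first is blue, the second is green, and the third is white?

27/4600

Each draw changes the counts, so multiply the conditional probabilities along the sequence:
P = 3/25 × 3/24 × 9/23 = 81/13800 = 27/4600.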